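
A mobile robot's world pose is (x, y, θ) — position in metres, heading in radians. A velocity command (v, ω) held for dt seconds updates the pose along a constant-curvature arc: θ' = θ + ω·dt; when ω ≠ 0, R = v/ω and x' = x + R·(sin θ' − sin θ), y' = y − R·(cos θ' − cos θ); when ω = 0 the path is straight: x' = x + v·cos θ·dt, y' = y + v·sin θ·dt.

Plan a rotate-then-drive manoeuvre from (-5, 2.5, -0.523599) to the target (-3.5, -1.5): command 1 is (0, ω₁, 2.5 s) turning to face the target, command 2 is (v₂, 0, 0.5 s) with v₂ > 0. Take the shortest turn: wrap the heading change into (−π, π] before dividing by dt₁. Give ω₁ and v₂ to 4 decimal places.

heading to target = atan2(-1.5−2.5, -3.5−-5) = -1.2120
Δθ = wrap(-1.2120 − -0.5236) = -0.6884; ω₁ = Δθ/dt₁ = -0.2754
distance = √((-3.5−-5)² + (-1.5−2.5)²) = 4.2720; v₂ = distance/dt₂ = 8.5440

ω₁ = -0.2754, v₂ = 8.5440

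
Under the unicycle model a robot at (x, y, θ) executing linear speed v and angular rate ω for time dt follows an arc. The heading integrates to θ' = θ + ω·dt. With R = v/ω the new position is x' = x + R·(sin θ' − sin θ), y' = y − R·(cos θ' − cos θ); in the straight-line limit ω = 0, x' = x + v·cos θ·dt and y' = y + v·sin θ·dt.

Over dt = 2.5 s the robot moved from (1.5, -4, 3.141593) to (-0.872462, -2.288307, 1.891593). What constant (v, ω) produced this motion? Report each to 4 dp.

Δθ = 1.891593 − 3.141593 = -1.250000
ω = Δθ/dt = -1.250000/2.5 = -0.5000
R = Δx/(sin θ' − sin θ) = -2.5000
v = R·ω = -2.5000·-0.5000 = 1.2500

v = 1.2500, ω = -0.5000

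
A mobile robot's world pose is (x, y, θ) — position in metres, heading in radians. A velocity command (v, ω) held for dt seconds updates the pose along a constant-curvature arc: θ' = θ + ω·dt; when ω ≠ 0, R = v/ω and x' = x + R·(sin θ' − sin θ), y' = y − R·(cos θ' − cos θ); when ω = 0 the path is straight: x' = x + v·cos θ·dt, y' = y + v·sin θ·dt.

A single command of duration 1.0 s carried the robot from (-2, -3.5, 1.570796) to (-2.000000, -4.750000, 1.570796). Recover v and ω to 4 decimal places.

Δθ = 1.570796 − 1.570796 = 0.000000
ω = Δθ/dt = 0.000000/1.0 = 0.0000
ω = 0 → v = (Δx·cos θ + Δy·sin θ)/dt = -1.2500

v = -1.2500, ω = 0.0000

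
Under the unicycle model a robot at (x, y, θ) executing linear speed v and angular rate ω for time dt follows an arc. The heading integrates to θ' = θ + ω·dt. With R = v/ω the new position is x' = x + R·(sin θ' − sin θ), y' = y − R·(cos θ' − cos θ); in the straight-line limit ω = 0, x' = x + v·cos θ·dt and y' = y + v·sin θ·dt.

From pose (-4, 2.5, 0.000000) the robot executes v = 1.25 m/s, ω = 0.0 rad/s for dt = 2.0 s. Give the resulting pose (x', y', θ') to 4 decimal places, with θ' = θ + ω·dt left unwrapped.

(-1.5000, 2.5000, 0.0000)

θ' = 0.0000 + 0.0·2.0 = 0.0000
ω = 0 → straight: x' = -4 + 1.25·cos(0.0000)·2.0 = -1.5000
y' = 2.5 + 1.25·sin(0.0000)·2.0 = 2.5000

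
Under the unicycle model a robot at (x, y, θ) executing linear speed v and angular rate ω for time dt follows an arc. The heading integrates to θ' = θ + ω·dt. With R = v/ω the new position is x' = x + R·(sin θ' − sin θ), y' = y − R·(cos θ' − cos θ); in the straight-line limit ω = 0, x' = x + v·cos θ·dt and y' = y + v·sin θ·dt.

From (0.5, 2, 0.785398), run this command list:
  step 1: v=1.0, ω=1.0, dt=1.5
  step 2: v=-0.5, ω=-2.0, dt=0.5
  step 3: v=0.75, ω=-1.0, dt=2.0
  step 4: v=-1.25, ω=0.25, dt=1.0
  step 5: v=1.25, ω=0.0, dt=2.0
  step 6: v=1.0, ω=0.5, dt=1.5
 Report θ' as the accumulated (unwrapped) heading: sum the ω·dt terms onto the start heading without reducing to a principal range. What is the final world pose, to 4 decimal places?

(4.4684, 2.9255, 0.2854)

step 1: θ'=2.2854 (R=1.0000) → pose (0.5482, 3.3624, 2.2854)
step 2: θ'=1.2854 (R=0.2500) → pose (0.5993, 3.1282, 1.2854)
step 3: θ'=-0.7146 (R=-0.7500) → pose (1.8104, 3.4836, -0.7146)
step 4: θ'=-0.4646 (R=-5.0000) → pose (0.7742, 4.1768, -0.4646)
step 5: θ'=-0.4646 (straight) → pose (3.0092, 3.0566, -0.4646)
step 6: θ'=0.2854 (R=2.0000) → pose (4.4684, 2.9255, 0.2854)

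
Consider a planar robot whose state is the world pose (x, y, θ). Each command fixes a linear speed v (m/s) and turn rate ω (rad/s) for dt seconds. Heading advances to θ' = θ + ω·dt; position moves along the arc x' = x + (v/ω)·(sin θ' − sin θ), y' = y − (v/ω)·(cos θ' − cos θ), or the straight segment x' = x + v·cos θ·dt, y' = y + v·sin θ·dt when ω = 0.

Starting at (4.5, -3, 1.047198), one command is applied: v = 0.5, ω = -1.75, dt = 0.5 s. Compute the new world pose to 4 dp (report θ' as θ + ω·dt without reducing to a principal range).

θ' = 1.0472 + -1.75·0.5 = 0.1722
R = v/ω = 0.5/-1.75 = -0.2857
x' = 4.5 + -0.2857·(sin 0.1722 − sin 1.0472) = 4.6985
y' = -3 − -0.2857·(cos 0.1722 − cos 1.0472) = -2.8614

(4.6985, -2.8614, 0.1722)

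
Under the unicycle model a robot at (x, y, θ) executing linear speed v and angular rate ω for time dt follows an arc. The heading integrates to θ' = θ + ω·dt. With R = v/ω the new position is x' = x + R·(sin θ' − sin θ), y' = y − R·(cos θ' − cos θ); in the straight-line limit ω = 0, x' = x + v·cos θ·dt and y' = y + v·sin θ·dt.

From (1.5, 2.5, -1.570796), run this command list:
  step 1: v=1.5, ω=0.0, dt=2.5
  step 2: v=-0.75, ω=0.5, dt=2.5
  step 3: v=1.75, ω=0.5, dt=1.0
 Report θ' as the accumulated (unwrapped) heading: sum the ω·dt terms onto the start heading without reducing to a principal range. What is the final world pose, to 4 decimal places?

step 1: θ'=-1.5708 (straight) → pose (1.5000, -1.2500, -1.5708)
step 2: θ'=-0.3208 (R=-1.5000) → pose (0.4730, 0.1735, -0.3208)
step 3: θ'=0.1792 (R=3.5000) → pose (2.2005, 0.0510, 0.1792)

(2.2005, 0.0510, 0.1792)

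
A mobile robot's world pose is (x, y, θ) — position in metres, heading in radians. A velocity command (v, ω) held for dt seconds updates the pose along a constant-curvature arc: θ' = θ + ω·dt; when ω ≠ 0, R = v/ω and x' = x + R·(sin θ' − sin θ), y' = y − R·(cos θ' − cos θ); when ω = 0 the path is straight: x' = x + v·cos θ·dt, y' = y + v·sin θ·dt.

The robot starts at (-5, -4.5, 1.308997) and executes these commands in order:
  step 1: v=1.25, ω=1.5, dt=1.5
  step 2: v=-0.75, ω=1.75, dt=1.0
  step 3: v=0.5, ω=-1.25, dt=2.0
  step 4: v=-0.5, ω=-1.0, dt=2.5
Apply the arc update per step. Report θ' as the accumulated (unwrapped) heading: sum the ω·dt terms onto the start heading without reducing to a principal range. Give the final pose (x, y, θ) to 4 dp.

(-6.4347, -4.4417, 0.3090)

step 1: θ'=3.5590 (R=0.8333) → pose (-6.1428, -3.5225, 3.5590)
step 2: θ'=5.3090 (R=-0.4286) → pose (-5.9620, -2.8900, 5.3090)
step 3: θ'=2.8090 (R=-0.4000) → pose (-6.4235, -3.4928, 2.8090)
step 4: θ'=0.3090 (R=0.5000) → pose (-6.4347, -4.4417, 0.3090)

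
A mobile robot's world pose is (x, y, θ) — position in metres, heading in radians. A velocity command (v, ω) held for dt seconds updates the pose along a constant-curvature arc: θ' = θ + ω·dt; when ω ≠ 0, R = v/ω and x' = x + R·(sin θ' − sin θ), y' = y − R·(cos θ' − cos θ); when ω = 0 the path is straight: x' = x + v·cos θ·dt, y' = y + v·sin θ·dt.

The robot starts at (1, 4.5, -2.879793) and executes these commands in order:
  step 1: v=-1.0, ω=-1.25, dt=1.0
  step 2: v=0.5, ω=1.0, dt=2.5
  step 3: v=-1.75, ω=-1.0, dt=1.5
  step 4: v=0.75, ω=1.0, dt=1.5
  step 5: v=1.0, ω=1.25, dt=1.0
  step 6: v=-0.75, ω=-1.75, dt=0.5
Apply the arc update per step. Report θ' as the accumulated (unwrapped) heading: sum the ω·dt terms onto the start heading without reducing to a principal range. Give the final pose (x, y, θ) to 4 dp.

step 1: θ'=-4.1298 (R=0.8000) → pose (1.8751, 4.1674, -4.1298)
step 2: θ'=-1.6298 (R=0.5000) → pose (0.9584, 3.9218, -1.6298)
step 3: θ'=-3.1298 (R=1.7500) → pose (2.6847, 5.5685, -3.1298)
step 4: θ'=-1.6298 (R=0.7500) → pose (1.9449, 4.8628, -1.6298)
step 5: θ'=-0.3798 (R=0.8000) → pose (2.4469, 4.0726, -0.3798)
step 6: θ'=-1.2548 (R=0.4286) → pose (2.1985, 4.3374, -1.2548)

(2.1985, 4.3374, -1.2548)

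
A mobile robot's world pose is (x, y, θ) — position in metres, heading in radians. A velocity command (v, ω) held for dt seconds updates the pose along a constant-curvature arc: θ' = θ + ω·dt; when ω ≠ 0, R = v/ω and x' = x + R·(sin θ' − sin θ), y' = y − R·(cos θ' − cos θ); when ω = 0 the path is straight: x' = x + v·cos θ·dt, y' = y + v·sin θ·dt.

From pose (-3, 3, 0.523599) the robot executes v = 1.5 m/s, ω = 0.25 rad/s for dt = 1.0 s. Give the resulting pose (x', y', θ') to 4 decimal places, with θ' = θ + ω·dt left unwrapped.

θ' = 0.5236 + 0.25·1.0 = 0.7736
R = v/ω = 1.5/0.25 = 6.0000
x' = -3 + 6.0000·(sin 0.7736 − sin 0.5236) = -1.8077
y' = 3 − 6.0000·(cos 0.7736 − cos 0.5236) = 3.9037

(-1.8077, 3.9037, 0.7736)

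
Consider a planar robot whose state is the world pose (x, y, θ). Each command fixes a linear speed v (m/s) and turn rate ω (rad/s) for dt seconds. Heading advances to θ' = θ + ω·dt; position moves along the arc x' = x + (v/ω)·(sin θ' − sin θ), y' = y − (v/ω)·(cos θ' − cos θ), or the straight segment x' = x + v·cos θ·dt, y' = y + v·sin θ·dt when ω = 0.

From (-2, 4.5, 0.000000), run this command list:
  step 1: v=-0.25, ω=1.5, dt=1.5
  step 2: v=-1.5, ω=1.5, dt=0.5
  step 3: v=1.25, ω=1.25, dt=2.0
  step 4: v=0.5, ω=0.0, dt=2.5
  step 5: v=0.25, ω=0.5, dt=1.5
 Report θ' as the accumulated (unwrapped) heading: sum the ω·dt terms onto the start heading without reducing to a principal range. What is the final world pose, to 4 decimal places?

step 1: θ'=2.2500 (R=-0.1667) → pose (-2.1297, 4.2286, 2.2500)
step 2: θ'=3.0000 (R=-1.0000) → pose (-1.4927, 3.8668, 3.0000)
step 3: θ'=5.5000 (R=1.0000) → pose (-2.3394, 2.1682, 5.5000)
step 4: θ'=5.5000 (straight) → pose (-1.4535, 1.2862, 5.5000)
step 5: θ'=6.2500 (R=0.5000) → pose (-1.1174, 1.1408, 6.2500)

(-1.1174, 1.1408, 6.2500)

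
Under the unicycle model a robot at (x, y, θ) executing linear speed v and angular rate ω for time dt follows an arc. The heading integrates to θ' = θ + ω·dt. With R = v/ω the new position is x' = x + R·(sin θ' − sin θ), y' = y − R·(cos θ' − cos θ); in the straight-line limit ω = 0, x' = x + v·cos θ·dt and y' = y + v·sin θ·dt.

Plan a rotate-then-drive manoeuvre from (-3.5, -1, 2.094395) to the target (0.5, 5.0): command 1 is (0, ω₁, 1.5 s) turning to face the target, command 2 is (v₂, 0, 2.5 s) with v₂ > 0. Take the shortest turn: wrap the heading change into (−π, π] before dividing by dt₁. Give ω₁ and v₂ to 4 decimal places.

ω₁ = -0.7411, v₂ = 2.8844

heading to target = atan2(5−-1, 0.5−-3.5) = 0.9828
Δθ = wrap(0.9828 − 2.0944) = -1.1116; ω₁ = Δθ/dt₁ = -0.7411
distance = √((0.5−-3.5)² + (5−-1)²) = 7.2111; v₂ = distance/dt₂ = 2.8844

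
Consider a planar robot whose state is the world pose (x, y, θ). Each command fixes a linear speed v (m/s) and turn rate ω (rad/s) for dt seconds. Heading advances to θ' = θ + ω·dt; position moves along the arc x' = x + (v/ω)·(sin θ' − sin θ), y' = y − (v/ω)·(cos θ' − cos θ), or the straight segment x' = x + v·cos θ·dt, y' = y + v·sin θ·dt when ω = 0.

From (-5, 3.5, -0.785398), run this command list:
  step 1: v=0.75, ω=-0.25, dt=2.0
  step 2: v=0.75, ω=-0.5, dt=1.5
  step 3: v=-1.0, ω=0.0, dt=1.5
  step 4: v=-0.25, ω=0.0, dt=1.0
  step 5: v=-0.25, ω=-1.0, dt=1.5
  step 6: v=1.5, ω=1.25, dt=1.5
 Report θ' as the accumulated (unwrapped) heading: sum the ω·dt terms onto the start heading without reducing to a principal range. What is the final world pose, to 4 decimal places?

step 1: θ'=-1.2854 (R=-3.0000) → pose (-4.2427, 2.2233, -1.2854)
step 2: θ'=-2.0354 (R=-1.5000) → pose (-4.3410, 1.1289, -2.0354)
step 3: θ'=-2.0354 (straight) → pose (-3.6689, 2.4699, -2.0354)
step 4: θ'=-2.0354 (straight) → pose (-3.5569, 2.6934, -2.0354)
step 5: θ'=-3.5354 (R=0.2500) → pose (-3.2375, 2.8122, -3.5354)
step 6: θ'=-1.6604 (R=1.2000) → pose (-4.8931, 1.8115, -1.6604)

(-4.8931, 1.8115, -1.6604)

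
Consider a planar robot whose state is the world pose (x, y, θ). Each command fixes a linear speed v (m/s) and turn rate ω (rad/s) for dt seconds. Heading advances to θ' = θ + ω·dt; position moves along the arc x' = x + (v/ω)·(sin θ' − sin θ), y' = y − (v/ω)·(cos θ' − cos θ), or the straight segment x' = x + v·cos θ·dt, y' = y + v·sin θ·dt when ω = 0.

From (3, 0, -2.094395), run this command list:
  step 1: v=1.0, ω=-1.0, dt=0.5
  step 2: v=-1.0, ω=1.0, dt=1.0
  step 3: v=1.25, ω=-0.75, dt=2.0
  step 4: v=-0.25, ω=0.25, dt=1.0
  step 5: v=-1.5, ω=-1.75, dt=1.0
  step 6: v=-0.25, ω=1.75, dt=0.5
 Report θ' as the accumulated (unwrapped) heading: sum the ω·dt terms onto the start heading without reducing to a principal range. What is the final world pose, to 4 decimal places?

step 1: θ'=-2.5944 (R=-1.0000) → pose (2.6543, -0.3540, -2.5944)
step 2: θ'=-1.5944 (R=-1.0000) → pose (3.1337, 0.4764, -1.5944)
step 3: θ'=-3.0944 (R=-1.6667) → pose (1.5461, -1.1491, -3.0944)
step 4: θ'=-2.8444 (R=-1.0000) → pose (1.7918, -1.1064, -2.8444)
step 5: θ'=-4.5944 (R=0.8571) → pose (2.8940, -1.8250, -4.5944)
step 6: θ'=-3.7194 (R=-0.1429) → pose (2.9578, -1.9279, -3.7194)

(2.9578, -1.9279, -3.7194)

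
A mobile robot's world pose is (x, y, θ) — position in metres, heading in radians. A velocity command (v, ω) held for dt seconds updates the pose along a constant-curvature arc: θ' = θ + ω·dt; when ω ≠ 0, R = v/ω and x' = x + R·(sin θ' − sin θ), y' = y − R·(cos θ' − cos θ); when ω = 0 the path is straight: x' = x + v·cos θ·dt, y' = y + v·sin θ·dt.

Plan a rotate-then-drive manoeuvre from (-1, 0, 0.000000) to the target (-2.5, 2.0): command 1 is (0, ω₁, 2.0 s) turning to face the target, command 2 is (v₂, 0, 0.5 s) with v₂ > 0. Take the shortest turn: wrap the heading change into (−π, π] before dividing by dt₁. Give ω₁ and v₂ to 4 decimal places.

heading to target = atan2(2−0, -2.5−-1) = 2.2143
Δθ = wrap(2.2143 − 0.0000) = 2.2143; ω₁ = Δθ/dt₁ = 1.1071
distance = √((-2.5−-1)² + (2−0)²) = 2.5000; v₂ = distance/dt₂ = 5.0000

ω₁ = 1.1071, v₂ = 5.0000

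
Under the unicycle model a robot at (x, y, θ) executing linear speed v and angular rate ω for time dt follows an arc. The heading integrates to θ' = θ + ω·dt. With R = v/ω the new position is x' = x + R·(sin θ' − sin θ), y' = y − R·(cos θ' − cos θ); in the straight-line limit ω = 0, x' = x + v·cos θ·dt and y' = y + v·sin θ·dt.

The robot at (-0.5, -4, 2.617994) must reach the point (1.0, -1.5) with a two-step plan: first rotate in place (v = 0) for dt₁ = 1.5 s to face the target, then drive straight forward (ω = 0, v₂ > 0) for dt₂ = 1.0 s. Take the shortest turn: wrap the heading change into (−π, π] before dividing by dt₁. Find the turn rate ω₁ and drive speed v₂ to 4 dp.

heading to target = atan2(-1.5−-4, 1−-0.5) = 1.0304
Δθ = wrap(1.0304 − 2.6180) = -1.5876; ω₁ = Δθ/dt₁ = -1.0584
distance = √((1−-0.5)² + (-1.5−-4)²) = 2.9155; v₂ = distance/dt₂ = 2.9155

ω₁ = -1.0584, v₂ = 2.9155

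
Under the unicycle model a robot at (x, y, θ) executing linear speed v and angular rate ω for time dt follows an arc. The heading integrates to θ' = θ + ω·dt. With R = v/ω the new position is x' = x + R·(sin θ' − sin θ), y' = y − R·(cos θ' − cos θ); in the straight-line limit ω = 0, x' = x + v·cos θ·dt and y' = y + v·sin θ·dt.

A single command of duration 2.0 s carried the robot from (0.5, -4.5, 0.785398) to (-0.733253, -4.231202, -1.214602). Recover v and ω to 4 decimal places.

v = -0.7500, ω = -1.0000

Δθ = -1.214602 − 0.785398 = -2.000000
ω = Δθ/dt = -2.000000/2.0 = -1.0000
R = Δx/(sin θ' − sin θ) = 0.7500
v = R·ω = 0.7500·-1.0000 = -0.7500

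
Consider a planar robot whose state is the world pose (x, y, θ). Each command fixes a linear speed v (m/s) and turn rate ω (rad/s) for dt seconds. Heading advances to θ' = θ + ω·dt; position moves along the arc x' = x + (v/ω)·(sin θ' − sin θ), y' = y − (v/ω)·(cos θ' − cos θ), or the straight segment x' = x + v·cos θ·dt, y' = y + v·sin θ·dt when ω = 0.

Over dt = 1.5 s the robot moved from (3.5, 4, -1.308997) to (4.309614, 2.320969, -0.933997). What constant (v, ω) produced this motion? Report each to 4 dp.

Δθ = -0.933997 − -1.308997 = 0.375000
ω = Δθ/dt = 0.375000/1.5 = 0.2500
R = −Δy/(cos θ' − cos θ) = 5.0000
v = R·ω = 5.0000·0.2500 = 1.2500

v = 1.2500, ω = 0.2500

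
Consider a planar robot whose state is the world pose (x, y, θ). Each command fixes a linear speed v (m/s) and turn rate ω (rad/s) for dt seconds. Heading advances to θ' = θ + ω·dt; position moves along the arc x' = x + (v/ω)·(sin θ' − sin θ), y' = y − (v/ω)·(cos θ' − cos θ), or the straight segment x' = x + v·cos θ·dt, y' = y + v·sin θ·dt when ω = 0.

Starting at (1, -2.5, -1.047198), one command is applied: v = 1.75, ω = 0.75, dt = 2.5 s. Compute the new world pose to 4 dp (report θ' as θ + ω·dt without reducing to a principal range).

θ' = -1.0472 + 0.75·2.5 = 0.8278
R = v/ω = 1.75/0.75 = 2.3333
x' = 1 + 2.3333·(sin 0.8278 − sin -1.0472) = 4.7391
y' = -2.5 − 2.3333·(cos 0.8278 − cos -1.0472) = -2.9118

(4.7391, -2.9118, 0.8278)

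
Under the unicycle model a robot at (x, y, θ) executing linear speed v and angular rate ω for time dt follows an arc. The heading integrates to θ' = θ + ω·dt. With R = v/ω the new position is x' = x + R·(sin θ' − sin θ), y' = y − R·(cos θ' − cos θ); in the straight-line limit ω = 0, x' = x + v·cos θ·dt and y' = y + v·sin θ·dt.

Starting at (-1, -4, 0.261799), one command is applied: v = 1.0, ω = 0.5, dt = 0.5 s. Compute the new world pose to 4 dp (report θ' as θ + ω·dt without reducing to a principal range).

θ' = 0.2618 + 0.5·0.5 = 0.5118
R = v/ω = 1.0/0.5 = 2.0000
x' = -1 + 2.0000·(sin 0.5118 − sin 0.2618) = -0.5381
y' = -4 − 2.0000·(cos 0.5118 − cos 0.2618) = -3.8119

(-0.5381, -3.8119, 0.5118)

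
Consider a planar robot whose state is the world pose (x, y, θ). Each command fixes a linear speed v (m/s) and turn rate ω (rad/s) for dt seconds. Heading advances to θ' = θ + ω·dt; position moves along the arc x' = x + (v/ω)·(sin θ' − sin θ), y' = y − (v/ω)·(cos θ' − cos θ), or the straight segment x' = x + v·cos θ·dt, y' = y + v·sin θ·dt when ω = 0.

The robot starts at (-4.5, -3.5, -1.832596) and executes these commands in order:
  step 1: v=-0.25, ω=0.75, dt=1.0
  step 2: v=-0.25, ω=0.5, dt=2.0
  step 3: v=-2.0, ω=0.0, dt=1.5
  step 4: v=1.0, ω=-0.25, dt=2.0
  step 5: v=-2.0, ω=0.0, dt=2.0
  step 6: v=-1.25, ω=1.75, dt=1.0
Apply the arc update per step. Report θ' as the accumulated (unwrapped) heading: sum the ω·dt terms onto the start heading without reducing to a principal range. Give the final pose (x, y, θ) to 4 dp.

step 1: θ'=-1.0826 (R=-0.3333) → pose (-4.5276, -3.2574, -1.0826)
step 2: θ'=-0.0826 (R=-0.5000) → pose (-4.9279, -2.9936, -0.0826)
step 3: θ'=-0.0826 (straight) → pose (-7.9177, -2.7461, -0.0826)
step 4: θ'=-0.5826 (R=-4.0000) → pose (-6.0469, -3.3923, -0.5826)
step 5: θ'=-0.5826 (straight) → pose (-9.3871, -1.1915, -0.5826)
step 6: θ'=1.1674 (R=-0.7143) → pose (-10.4370, -1.5076, 1.1674)

(-10.4370, -1.5076, 1.1674)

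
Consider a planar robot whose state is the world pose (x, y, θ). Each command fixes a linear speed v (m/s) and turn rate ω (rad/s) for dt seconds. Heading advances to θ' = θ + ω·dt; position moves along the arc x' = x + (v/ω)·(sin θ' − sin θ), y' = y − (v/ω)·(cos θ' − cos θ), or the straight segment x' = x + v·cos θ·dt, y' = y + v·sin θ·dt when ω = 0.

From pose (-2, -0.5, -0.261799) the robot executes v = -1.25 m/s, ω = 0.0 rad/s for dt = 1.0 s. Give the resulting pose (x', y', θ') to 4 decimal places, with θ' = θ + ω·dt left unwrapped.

(-3.2074, -0.1765, -0.2618)

θ' = -0.2618 + 0.0·1.0 = -0.2618
ω = 0 → straight: x' = -2 + -1.25·cos(-0.2618)·1.0 = -3.2074
y' = -0.5 + -1.25·sin(-0.2618)·1.0 = -0.1765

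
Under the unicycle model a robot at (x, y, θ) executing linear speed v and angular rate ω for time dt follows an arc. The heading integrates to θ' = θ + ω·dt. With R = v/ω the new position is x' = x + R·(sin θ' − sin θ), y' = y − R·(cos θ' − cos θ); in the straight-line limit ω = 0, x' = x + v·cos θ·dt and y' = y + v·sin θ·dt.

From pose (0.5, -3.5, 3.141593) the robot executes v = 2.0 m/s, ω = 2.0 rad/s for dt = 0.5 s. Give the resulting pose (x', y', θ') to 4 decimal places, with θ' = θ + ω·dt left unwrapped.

(-0.3415, -3.9597, 4.1416)

θ' = 3.1416 + 2.0·0.5 = 4.1416
R = v/ω = 2.0/2.0 = 1.0000
x' = 0.5 + 1.0000·(sin 4.1416 − sin 3.1416) = -0.3415
y' = -3.5 − 1.0000·(cos 4.1416 − cos 3.1416) = -3.9597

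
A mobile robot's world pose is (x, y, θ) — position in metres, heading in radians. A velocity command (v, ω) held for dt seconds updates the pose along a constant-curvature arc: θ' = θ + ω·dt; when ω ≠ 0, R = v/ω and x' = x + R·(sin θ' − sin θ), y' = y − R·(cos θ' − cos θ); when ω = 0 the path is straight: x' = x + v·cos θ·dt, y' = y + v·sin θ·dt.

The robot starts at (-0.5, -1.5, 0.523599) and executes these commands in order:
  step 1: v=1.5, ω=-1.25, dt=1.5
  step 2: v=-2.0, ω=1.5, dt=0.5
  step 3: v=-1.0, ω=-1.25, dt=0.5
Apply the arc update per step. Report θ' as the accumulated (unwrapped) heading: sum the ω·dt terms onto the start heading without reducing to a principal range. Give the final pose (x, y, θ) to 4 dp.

(0.4239, -1.0793, -1.2264)

step 1: θ'=-1.3514 (R=-1.2000) → pose (1.2712, -2.2781, -1.3514)
step 2: θ'=-0.6014 (R=-1.3333) → pose (0.7243, -1.4689, -0.6014)
step 3: θ'=-1.2264 (R=0.8000) → pose (0.4239, -1.0793, -1.2264)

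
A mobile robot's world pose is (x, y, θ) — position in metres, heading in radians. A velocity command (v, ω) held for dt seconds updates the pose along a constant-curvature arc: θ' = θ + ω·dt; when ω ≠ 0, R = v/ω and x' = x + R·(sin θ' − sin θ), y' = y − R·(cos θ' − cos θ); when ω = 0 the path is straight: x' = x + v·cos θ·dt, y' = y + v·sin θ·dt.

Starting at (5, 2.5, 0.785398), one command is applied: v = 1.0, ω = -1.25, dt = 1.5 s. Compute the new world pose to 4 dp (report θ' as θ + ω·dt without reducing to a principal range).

(6.2748, 2.3046, -1.0896)

θ' = 0.7854 + -1.25·1.5 = -1.0896
R = v/ω = 1.0/-1.25 = -0.8000
x' = 5 + -0.8000·(sin -1.0896 − sin 0.7854) = 6.2748
y' = 2.5 − -0.8000·(cos -1.0896 − cos 0.7854) = 2.3046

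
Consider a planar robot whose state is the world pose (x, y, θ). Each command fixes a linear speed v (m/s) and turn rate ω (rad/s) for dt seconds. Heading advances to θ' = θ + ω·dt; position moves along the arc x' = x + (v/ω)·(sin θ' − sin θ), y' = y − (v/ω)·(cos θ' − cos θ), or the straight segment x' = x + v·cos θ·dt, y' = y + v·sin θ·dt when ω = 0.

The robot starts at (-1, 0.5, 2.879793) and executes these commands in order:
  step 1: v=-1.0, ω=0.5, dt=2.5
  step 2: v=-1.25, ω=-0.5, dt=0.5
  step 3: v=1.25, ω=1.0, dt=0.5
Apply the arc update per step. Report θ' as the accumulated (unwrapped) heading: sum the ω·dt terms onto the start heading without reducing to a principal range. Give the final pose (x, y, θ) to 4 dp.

(1.2526, 1.2887, 4.3798)

step 1: θ'=4.1298 (R=-2.0000) → pose (1.1877, 1.3315, 4.1298)
step 2: θ'=3.8798 (R=2.5000) → pose (1.5929, 1.8052, 3.8798)
step 3: θ'=4.3798 (R=1.2500) → pose (1.2526, 1.2887, 4.3798)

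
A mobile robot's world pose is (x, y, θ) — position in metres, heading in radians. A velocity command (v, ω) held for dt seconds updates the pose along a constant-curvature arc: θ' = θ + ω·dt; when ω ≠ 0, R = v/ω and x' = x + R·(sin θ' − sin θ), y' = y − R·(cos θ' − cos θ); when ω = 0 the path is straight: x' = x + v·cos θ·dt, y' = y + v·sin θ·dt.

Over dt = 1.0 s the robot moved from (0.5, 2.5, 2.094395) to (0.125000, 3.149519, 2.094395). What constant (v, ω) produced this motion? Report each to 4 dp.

Δθ = 2.094395 − 2.094395 = 0.000000
ω = Δθ/dt = 0.000000/1.0 = 0.0000
ω = 0 → v = (Δx·cos θ + Δy·sin θ)/dt = 0.7500

v = 0.7500, ω = 0.0000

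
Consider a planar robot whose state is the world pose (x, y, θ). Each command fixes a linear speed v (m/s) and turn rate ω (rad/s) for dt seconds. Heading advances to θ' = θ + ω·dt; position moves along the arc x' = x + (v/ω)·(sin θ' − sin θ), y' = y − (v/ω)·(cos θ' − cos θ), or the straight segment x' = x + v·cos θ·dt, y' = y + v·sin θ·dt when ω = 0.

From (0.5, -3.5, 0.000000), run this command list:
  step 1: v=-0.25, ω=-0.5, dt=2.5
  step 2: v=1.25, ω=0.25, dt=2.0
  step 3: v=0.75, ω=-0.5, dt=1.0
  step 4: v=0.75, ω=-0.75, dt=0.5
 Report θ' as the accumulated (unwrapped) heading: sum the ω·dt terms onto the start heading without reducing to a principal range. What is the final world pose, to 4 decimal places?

(1.8128, -6.2335, -1.6250)

step 1: θ'=-1.2500 (R=0.5000) → pose (0.0255, -3.1577, -1.2500)
step 2: θ'=-0.7500 (R=5.0000) → pose (1.3622, -5.2395, -0.7500)
step 3: θ'=-1.2500 (R=-1.5000) → pose (1.7633, -5.8640, -1.2500)
step 4: θ'=-1.6250 (R=-1.0000) → pose (1.8128, -6.2335, -1.6250)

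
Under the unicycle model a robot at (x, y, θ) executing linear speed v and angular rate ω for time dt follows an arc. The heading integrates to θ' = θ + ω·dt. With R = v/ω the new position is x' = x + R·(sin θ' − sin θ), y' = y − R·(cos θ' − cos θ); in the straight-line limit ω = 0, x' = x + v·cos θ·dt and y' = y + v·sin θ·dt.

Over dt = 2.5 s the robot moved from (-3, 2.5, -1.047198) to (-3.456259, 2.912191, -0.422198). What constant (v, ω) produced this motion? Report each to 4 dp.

v = -0.2500, ω = 0.2500

Δθ = -0.422198 − -1.047198 = 0.625000
ω = Δθ/dt = 0.625000/2.5 = 0.2500
R = Δx/(sin θ' − sin θ) = -1.0000
v = R·ω = -1.0000·0.2500 = -0.2500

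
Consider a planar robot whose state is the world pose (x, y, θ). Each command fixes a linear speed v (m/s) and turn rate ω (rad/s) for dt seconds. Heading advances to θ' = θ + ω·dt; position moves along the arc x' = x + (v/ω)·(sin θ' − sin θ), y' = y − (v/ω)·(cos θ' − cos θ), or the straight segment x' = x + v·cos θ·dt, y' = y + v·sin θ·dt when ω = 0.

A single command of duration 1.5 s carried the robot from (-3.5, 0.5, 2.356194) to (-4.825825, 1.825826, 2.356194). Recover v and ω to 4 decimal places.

v = 1.2500, ω = 0.0000

Δθ = 2.356194 − 2.356194 = 0.000000
ω = Δθ/dt = 0.000000/1.5 = 0.0000
ω = 0 → v = (Δx·cos θ + Δy·sin θ)/dt = 1.2500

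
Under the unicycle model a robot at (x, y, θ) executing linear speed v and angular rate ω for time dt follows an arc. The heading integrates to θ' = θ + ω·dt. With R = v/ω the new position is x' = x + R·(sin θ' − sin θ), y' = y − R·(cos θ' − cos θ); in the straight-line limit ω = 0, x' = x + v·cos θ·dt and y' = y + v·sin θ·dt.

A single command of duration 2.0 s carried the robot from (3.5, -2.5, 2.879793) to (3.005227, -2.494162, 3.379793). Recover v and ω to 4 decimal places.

v = 0.2500, ω = 0.2500

Δθ = 3.379793 − 2.879793 = 0.500000
ω = Δθ/dt = 0.500000/2.0 = 0.2500
R = Δx/(sin θ' − sin θ) = 1.0000
v = R·ω = 1.0000·0.2500 = 0.2500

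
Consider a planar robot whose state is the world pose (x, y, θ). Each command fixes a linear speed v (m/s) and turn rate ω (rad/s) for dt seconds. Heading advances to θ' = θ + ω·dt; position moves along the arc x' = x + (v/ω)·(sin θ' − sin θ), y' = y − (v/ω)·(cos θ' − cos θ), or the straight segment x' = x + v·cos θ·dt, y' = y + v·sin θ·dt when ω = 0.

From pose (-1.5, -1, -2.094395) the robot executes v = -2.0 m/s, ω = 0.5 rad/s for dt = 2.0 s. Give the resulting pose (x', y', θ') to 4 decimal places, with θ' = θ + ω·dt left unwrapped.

θ' = -2.0944 + 0.5·2.0 = -1.0944
R = v/ω = -2.0/0.5 = -4.0000
x' = -1.5 + -4.0000·(sin -1.0944 − sin -2.0944) = -1.4095
y' = -1 − -4.0000·(cos -1.0944 − cos -2.0944) = 2.8343

(-1.4095, 2.8343, -1.0944)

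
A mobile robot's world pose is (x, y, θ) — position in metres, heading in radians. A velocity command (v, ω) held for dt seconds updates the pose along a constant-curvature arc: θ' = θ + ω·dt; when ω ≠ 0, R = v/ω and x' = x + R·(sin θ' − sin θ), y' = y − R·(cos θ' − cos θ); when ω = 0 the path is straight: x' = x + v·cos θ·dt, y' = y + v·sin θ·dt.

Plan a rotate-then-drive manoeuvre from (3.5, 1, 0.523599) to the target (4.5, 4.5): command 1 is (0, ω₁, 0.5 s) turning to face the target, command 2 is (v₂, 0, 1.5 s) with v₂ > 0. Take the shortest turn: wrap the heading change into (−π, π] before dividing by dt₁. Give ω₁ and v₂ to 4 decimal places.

heading to target = atan2(4.5−1, 4.5−3.5) = 1.2925
Δθ = wrap(1.2925 − 0.5236) = 0.7689; ω₁ = Δθ/dt₁ = 1.5378
distance = √((4.5−3.5)² + (4.5−1)²) = 3.6401; v₂ = distance/dt₂ = 2.4267

ω₁ = 1.5378, v₂ = 2.4267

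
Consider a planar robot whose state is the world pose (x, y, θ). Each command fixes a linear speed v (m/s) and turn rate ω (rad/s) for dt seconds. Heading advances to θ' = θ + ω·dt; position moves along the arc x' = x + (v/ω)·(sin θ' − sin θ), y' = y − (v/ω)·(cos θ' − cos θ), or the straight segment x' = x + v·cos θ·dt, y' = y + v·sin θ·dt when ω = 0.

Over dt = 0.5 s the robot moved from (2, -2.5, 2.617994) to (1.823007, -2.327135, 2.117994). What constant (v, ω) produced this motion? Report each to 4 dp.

v = 0.5000, ω = -1.0000

Δθ = 2.117994 − 2.617994 = -0.500000
ω = Δθ/dt = -0.500000/0.5 = -1.0000
R = Δx/(sin θ' − sin θ) = -0.5000
v = R·ω = -0.5000·-1.0000 = 0.5000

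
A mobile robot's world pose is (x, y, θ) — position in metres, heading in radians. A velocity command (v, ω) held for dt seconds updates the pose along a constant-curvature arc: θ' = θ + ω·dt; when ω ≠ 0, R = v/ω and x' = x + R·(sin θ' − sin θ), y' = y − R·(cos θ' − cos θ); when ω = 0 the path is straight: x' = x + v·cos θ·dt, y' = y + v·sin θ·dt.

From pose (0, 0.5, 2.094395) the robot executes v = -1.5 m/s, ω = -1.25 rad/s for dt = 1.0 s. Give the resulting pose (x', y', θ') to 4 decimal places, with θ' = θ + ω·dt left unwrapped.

θ' = 2.0944 + -1.25·1.0 = 0.8444
R = v/ω = -1.5/-1.25 = 1.2000
x' = 0 + 1.2000·(sin 0.8444 − sin 2.0944) = -0.1421
y' = 0.5 − 1.2000·(cos 0.8444 − cos 2.0944) = -0.8970

(-0.1421, -0.8970, 0.8444)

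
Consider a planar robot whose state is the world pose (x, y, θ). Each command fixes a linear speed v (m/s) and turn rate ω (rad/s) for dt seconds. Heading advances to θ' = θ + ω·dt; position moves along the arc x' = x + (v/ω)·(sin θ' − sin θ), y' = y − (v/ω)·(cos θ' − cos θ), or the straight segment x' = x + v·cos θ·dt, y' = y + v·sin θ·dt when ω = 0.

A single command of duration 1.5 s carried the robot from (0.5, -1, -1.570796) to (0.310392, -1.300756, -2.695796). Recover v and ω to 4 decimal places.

v = 0.2500, ω = -0.7500

Δθ = -2.695796 − -1.570796 = -1.125000
ω = Δθ/dt = -1.125000/1.5 = -0.7500
R = −Δy/(cos θ' − cos θ) = -0.3333
v = R·ω = -0.3333·-0.7500 = 0.2500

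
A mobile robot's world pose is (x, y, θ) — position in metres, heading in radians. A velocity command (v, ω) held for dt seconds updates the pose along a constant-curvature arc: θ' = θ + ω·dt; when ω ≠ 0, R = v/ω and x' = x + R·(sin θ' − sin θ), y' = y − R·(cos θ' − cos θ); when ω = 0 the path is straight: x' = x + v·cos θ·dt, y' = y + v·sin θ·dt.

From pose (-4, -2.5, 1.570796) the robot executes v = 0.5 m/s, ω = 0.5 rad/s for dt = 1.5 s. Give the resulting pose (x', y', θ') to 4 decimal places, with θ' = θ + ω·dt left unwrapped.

(-4.2683, -1.8184, 2.3208)

θ' = 1.5708 + 0.5·1.5 = 2.3208
R = v/ω = 0.5/0.5 = 1.0000
x' = -4 + 1.0000·(sin 2.3208 − sin 1.5708) = -4.2683
y' = -2.5 − 1.0000·(cos 2.3208 − cos 1.5708) = -1.8184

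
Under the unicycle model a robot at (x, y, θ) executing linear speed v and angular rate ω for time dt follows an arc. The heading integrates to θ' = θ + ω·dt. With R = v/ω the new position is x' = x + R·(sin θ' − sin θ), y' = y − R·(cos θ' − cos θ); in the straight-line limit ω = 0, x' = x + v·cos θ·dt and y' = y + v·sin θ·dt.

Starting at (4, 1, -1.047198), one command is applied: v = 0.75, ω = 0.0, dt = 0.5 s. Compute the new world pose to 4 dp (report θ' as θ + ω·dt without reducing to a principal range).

(4.1875, 0.6752, -1.0472)

θ' = -1.0472 + 0.0·0.5 = -1.0472
ω = 0 → straight: x' = 4 + 0.75·cos(-1.0472)·0.5 = 4.1875
y' = 1 + 0.75·sin(-1.0472)·0.5 = 0.6752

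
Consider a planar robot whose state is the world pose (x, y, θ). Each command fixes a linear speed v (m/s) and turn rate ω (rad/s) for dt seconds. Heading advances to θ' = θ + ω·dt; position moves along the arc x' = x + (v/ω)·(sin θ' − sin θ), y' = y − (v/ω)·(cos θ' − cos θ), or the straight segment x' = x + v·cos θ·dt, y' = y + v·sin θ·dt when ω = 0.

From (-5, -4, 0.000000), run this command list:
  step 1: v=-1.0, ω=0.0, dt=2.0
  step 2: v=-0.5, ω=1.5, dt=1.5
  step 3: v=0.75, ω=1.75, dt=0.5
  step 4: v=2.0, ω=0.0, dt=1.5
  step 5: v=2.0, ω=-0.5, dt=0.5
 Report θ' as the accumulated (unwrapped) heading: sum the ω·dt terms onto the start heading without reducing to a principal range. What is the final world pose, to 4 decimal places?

step 1: θ'=0.0000 (straight) → pose (-7.0000, -4.0000, 0.0000)
step 2: θ'=2.2500 (R=-0.3333) → pose (-7.2594, -4.5427, 2.2500)
step 3: θ'=3.1250 (R=0.4286) → pose (-7.5857, -4.3834, 3.1250)
step 4: θ'=3.1250 (straight) → pose (-10.5853, -4.3337, 3.1250)
step 5: θ'=2.8750 (R=-4.0000) → pose (-11.5727, -4.1929, 2.8750)

(-11.5727, -4.1929, 2.8750)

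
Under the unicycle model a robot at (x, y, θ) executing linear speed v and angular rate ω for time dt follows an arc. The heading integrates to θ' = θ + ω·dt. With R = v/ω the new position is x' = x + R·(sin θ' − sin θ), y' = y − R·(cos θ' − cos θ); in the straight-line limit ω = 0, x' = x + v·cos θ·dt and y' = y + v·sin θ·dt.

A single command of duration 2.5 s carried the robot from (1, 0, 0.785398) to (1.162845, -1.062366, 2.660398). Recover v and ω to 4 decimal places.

Δθ = 2.660398 − 0.785398 = 1.875000
ω = Δθ/dt = 1.875000/2.5 = 0.7500
R = −Δy/(cos θ' − cos θ) = -0.6667
v = R·ω = -0.6667·0.7500 = -0.5000

v = -0.5000, ω = 0.7500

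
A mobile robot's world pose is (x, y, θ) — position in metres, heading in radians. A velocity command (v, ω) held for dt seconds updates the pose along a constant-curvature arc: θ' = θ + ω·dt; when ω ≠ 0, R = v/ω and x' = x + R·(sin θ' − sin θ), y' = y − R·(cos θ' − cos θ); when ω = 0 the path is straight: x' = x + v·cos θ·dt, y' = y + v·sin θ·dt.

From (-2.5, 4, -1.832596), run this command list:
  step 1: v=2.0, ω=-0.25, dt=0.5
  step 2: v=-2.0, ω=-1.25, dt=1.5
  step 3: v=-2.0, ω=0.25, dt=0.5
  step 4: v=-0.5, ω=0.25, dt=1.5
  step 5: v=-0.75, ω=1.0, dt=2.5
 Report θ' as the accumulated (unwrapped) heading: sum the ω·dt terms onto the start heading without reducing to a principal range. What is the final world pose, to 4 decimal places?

(1.8814, 4.0602, -0.8326)

step 1: θ'=-1.9576 (R=-8.0000) → pose (-2.8184, 3.0527, -1.9576)
step 2: θ'=-3.8326 (R=1.6000) → pose (-0.3169, 3.6822, -3.8326)
step 3: θ'=-3.7076 (R=-8.0000) → pose (0.4914, 3.0946, -3.7076)
step 4: θ'=-3.3326 (R=-2.0000) → pose (1.1843, 2.8191, -3.3326)
step 5: θ'=-0.8326 (R=-0.7500) → pose (1.8814, 4.0602, -0.8326)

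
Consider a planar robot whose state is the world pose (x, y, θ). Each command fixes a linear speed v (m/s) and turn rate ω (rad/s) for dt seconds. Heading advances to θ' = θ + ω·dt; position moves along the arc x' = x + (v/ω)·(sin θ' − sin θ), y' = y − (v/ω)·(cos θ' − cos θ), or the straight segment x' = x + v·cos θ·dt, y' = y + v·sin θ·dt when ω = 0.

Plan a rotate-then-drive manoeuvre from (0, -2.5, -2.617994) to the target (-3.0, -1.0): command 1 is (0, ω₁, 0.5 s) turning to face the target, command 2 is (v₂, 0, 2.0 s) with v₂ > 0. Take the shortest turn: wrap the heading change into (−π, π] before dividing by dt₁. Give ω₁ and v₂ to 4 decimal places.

ω₁ = -1.9745, v₂ = 1.6771

heading to target = atan2(-1−-2.5, -3−0) = 2.6779
Δθ = wrap(2.6779 − -2.6180) = -0.9872; ω₁ = Δθ/dt₁ = -1.9745
distance = √((-3−0)² + (-1−-2.5)²) = 3.3541; v₂ = distance/dt₂ = 1.6771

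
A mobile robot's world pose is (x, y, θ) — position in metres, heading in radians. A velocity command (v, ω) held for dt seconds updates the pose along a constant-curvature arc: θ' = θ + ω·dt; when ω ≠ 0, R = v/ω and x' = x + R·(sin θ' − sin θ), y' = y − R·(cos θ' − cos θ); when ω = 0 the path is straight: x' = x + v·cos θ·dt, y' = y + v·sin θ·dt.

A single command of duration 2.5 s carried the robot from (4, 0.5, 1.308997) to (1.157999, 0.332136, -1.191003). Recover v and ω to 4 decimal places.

v = -1.5000, ω = -1.0000

Δθ = -1.191003 − 1.308997 = -2.500000
ω = Δθ/dt = -2.500000/2.5 = -1.0000
R = Δx/(sin θ' − sin θ) = 1.5000
v = R·ω = 1.5000·-1.0000 = -1.5000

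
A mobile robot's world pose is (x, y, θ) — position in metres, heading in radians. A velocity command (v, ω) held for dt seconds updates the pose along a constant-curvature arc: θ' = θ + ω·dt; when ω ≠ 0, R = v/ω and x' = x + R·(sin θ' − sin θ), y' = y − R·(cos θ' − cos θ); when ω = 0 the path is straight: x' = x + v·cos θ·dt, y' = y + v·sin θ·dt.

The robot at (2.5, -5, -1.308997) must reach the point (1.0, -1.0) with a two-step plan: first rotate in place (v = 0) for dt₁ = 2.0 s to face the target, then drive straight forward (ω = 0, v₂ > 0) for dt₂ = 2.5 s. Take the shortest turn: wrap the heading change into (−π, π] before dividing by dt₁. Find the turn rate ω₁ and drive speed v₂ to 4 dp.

heading to target = atan2(-1−-5, 1−2.5) = 1.9296
Δθ = wrap(1.9296 − -1.3090) = -3.0446; ω₁ = Δθ/dt₁ = -1.5223
distance = √((1−2.5)² + (-1−-5)²) = 4.2720; v₂ = distance/dt₂ = 1.7088

ω₁ = -1.5223, v₂ = 1.7088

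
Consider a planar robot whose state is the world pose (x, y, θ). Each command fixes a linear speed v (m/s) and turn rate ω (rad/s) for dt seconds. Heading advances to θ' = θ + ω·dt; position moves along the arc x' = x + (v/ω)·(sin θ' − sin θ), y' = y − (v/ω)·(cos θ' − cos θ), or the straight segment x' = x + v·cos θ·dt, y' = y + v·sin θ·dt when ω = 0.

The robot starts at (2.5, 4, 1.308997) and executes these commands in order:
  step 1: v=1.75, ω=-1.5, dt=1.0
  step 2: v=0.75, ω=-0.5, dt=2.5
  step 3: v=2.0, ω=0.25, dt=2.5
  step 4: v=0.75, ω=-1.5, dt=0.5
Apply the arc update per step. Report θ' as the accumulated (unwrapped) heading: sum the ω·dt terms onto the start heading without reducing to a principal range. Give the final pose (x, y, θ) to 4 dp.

(7.2922, -1.2209, -1.5660)

step 1: θ'=-0.1910 (R=-1.1667) → pose (3.8484, 4.8435, -0.1910)
step 2: θ'=-1.4410 (R=-1.5000) → pose (5.0510, 3.5649, -1.4410)
step 3: θ'=-0.8160 (R=8.0000) → pose (7.1564, -0.8808, -0.8160)
step 4: θ'=-1.5660 (R=-0.5000) → pose (7.2922, -1.2209, -1.5660)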